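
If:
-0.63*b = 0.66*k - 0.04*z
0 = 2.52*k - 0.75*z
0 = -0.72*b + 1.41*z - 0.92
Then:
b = -0.14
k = 0.17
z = 0.58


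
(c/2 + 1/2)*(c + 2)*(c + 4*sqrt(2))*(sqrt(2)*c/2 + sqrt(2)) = sqrt(2)*c^4/4 + 5*sqrt(2)*c^3/4 + 2*c^3 + 2*sqrt(2)*c^2 + 10*c^2 + sqrt(2)*c + 16*c + 8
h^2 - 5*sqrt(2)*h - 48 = (h - 8*sqrt(2))*(h + 3*sqrt(2))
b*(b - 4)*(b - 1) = b^3 - 5*b^2 + 4*b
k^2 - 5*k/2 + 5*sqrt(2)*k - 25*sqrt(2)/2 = (k - 5/2)*(k + 5*sqrt(2))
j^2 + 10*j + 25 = (j + 5)^2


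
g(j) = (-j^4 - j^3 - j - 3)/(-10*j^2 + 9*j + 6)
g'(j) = (20*j - 9)*(-j^4 - j^3 - j - 3)/(-10*j^2 + 9*j + 6)^2 + (-4*j^3 - 3*j^2 - 1)/(-10*j^2 + 9*j + 6) = (20*j^5 - 17*j^4 - 42*j^3 - 28*j^2 - 60*j + 21)/(100*j^4 - 180*j^3 - 39*j^2 + 108*j + 36)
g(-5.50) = 2.16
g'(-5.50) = -0.92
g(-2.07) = 0.19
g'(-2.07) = -0.22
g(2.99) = 1.99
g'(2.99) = 0.59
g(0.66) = -0.55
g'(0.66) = -0.76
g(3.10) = 2.06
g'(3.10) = 0.64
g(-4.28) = 1.19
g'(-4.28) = -0.67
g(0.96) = -1.05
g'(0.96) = -3.32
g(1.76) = 2.17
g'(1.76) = -2.70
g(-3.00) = 0.49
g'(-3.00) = -0.42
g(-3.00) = 0.49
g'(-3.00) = -0.42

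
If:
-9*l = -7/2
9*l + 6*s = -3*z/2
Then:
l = 7/18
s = -z/4 - 7/12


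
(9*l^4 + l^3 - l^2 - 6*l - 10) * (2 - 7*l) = -63*l^5 + 11*l^4 + 9*l^3 + 40*l^2 + 58*l - 20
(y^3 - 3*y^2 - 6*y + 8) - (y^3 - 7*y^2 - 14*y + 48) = 4*y^2 + 8*y - 40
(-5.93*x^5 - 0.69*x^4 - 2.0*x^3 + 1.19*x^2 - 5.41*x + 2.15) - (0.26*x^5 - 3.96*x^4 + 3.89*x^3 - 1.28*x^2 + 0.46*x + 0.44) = -6.19*x^5 + 3.27*x^4 - 5.89*x^3 + 2.47*x^2 - 5.87*x + 1.71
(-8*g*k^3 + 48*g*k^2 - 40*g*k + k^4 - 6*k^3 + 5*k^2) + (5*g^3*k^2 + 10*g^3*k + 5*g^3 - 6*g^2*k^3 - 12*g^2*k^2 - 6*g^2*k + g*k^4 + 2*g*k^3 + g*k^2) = 5*g^3*k^2 + 10*g^3*k + 5*g^3 - 6*g^2*k^3 - 12*g^2*k^2 - 6*g^2*k + g*k^4 - 6*g*k^3 + 49*g*k^2 - 40*g*k + k^4 - 6*k^3 + 5*k^2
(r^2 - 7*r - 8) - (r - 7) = r^2 - 8*r - 1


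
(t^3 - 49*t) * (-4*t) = -4*t^4 + 196*t^2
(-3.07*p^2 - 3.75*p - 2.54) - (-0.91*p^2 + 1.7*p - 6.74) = -2.16*p^2 - 5.45*p + 4.2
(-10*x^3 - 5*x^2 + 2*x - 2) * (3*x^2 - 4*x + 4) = -30*x^5 + 25*x^4 - 14*x^3 - 34*x^2 + 16*x - 8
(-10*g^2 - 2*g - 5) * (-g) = 10*g^3 + 2*g^2 + 5*g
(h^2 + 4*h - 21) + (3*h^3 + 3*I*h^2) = 3*h^3 + h^2 + 3*I*h^2 + 4*h - 21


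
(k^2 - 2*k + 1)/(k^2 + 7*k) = (k^2 - 2*k + 1)/(k*(k + 7))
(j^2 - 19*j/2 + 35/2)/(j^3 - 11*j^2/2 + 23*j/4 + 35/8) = 4*(j - 7)/(4*j^2 - 12*j - 7)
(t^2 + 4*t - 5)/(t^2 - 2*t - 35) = (t - 1)/(t - 7)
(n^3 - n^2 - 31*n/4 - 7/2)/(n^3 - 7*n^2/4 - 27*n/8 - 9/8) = 2*(2*n^2 - 3*n - 14)/(4*n^2 - 9*n - 9)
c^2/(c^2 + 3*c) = c/(c + 3)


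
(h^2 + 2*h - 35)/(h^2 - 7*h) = (h^2 + 2*h - 35)/(h*(h - 7))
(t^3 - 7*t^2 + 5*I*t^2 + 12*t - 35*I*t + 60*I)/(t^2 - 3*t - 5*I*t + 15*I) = (t^2 + t*(-4 + 5*I) - 20*I)/(t - 5*I)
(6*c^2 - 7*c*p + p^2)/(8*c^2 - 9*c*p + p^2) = (-6*c + p)/(-8*c + p)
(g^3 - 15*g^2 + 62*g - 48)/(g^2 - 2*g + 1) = (g^2 - 14*g + 48)/(g - 1)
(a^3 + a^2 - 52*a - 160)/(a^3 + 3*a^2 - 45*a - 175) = (a^2 - 4*a - 32)/(a^2 - 2*a - 35)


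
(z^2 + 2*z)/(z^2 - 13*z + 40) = z*(z + 2)/(z^2 - 13*z + 40)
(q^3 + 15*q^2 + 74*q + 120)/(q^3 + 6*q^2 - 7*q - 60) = (q + 6)/(q - 3)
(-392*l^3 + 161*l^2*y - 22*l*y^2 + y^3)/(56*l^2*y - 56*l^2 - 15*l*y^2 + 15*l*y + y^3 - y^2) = (-7*l + y)/(y - 1)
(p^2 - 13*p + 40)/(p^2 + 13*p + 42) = (p^2 - 13*p + 40)/(p^2 + 13*p + 42)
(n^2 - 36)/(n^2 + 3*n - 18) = (n - 6)/(n - 3)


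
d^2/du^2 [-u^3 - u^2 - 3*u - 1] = -6*u - 2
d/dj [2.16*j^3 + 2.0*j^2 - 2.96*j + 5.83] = 6.48*j^2 + 4.0*j - 2.96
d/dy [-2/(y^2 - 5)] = 4*y/(y^2 - 5)^2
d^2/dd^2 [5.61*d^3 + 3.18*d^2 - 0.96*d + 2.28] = 33.66*d + 6.36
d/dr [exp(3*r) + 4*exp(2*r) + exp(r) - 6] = (3*exp(2*r) + 8*exp(r) + 1)*exp(r)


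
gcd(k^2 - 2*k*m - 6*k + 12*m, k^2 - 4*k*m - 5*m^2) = 1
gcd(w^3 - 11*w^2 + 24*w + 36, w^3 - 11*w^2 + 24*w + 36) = w^3 - 11*w^2 + 24*w + 36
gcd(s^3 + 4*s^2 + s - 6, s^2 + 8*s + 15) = s + 3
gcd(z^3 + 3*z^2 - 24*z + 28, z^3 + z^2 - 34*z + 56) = z^2 + 5*z - 14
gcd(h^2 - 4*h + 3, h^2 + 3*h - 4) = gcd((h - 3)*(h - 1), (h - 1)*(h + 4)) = h - 1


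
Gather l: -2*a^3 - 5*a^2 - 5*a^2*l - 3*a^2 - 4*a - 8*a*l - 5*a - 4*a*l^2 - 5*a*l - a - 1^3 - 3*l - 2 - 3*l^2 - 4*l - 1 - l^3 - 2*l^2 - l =-2*a^3 - 8*a^2 - 10*a - l^3 + l^2*(-4*a - 5) + l*(-5*a^2 - 13*a - 8) - 4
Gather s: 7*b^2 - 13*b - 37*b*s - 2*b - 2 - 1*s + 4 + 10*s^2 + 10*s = 7*b^2 - 15*b + 10*s^2 + s*(9 - 37*b) + 2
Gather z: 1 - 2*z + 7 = 8 - 2*z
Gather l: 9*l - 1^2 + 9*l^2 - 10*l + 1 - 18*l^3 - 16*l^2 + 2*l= -18*l^3 - 7*l^2 + l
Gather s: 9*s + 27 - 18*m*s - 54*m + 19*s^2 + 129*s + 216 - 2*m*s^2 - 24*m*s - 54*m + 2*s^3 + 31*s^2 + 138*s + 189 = -108*m + 2*s^3 + s^2*(50 - 2*m) + s*(276 - 42*m) + 432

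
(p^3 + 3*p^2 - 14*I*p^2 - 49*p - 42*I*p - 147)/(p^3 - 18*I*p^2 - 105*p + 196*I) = (p + 3)/(p - 4*I)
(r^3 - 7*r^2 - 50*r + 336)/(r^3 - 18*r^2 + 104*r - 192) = (r + 7)/(r - 4)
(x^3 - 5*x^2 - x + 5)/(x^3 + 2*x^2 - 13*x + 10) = (x^2 - 4*x - 5)/(x^2 + 3*x - 10)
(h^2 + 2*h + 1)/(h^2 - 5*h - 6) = (h + 1)/(h - 6)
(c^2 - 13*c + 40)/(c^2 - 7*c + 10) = (c - 8)/(c - 2)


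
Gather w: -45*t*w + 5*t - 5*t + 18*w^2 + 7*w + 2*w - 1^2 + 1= 18*w^2 + w*(9 - 45*t)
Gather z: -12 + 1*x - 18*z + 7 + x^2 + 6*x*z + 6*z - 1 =x^2 + x + z*(6*x - 12) - 6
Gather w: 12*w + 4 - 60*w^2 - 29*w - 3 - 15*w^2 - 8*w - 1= -75*w^2 - 25*w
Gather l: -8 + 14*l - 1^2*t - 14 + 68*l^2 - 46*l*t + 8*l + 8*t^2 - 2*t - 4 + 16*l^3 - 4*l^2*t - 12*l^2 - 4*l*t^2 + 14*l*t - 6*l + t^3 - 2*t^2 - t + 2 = 16*l^3 + l^2*(56 - 4*t) + l*(-4*t^2 - 32*t + 16) + t^3 + 6*t^2 - 4*t - 24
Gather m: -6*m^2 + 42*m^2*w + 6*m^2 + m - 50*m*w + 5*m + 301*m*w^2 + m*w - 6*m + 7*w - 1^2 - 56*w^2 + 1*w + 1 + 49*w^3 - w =42*m^2*w + m*(301*w^2 - 49*w) + 49*w^3 - 56*w^2 + 7*w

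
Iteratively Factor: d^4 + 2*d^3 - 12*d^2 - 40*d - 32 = (d + 2)*(d^3 - 12*d - 16) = (d - 4)*(d + 2)*(d^2 + 4*d + 4) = (d - 4)*(d + 2)^2*(d + 2)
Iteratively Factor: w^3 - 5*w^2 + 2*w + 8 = (w + 1)*(w^2 - 6*w + 8) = (w - 4)*(w + 1)*(w - 2)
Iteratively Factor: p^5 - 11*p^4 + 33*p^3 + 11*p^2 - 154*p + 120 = (p + 2)*(p^4 - 13*p^3 + 59*p^2 - 107*p + 60) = (p - 5)*(p + 2)*(p^3 - 8*p^2 + 19*p - 12) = (p - 5)*(p - 1)*(p + 2)*(p^2 - 7*p + 12) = (p - 5)*(p - 3)*(p - 1)*(p + 2)*(p - 4)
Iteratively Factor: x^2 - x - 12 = (x - 4)*(x + 3)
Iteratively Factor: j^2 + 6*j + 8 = (j + 2)*(j + 4)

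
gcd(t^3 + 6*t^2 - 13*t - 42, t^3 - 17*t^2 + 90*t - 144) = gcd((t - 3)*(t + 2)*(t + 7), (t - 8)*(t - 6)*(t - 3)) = t - 3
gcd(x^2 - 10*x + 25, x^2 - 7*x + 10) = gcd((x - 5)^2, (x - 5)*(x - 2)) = x - 5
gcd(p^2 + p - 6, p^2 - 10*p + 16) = p - 2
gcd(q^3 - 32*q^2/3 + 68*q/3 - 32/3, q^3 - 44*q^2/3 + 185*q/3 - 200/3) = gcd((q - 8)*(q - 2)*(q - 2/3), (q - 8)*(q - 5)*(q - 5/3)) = q - 8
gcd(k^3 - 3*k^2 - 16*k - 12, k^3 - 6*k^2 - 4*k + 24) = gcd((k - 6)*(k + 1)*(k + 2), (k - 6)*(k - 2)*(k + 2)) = k^2 - 4*k - 12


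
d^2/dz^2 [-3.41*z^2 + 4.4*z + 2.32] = -6.82000000000000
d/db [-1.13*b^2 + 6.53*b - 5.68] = 6.53 - 2.26*b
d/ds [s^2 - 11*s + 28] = 2*s - 11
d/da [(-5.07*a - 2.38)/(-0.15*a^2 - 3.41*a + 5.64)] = (0.7605*a^2 + 17.2887*a - (0.3*a + 3.41)*(5.07*a + 2.38) - 28.5948)/(0.15*a^2 + 3.41*a - 5.64)^2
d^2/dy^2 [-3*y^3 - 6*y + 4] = -18*y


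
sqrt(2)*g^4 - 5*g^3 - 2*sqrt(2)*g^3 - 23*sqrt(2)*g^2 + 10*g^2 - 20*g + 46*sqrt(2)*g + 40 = (g - 2)*(g - 5*sqrt(2))*(g + 2*sqrt(2))*(sqrt(2)*g + 1)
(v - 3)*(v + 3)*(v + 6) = v^3 + 6*v^2 - 9*v - 54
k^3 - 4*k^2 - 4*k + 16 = (k - 4)*(k - 2)*(k + 2)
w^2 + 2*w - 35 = (w - 5)*(w + 7)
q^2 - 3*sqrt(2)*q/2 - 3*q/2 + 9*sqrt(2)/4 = (q - 3/2)*(q - 3*sqrt(2)/2)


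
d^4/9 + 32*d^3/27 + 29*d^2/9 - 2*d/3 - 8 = (d/3 + 1)^2*(d - 4/3)*(d + 6)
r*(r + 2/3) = r^2 + 2*r/3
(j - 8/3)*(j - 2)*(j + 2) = j^3 - 8*j^2/3 - 4*j + 32/3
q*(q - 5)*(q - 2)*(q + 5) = q^4 - 2*q^3 - 25*q^2 + 50*q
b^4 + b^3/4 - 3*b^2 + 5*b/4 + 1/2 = (b - 1)^2*(b + 1/4)*(b + 2)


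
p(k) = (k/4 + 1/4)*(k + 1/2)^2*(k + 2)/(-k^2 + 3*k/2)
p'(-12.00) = 4.66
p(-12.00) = -22.45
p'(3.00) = -0.29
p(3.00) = -13.61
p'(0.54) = 4.40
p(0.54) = 2.04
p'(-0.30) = -0.35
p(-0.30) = -0.02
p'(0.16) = -1.46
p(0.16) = 1.27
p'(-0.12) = -4.88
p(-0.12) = -0.31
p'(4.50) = -2.98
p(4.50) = -16.55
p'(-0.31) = -0.31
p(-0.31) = -0.02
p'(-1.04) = -0.03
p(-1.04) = 0.00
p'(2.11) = 13.23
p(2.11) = -16.91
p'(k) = (k/4 + 1/4)*(k + 1/2)^2*(k + 2)*(2*k - 3/2)/(-k^2 + 3*k/2)^2 + (k/4 + 1/4)*(k + 1/2)^2/(-k^2 + 3*k/2) + (k/4 + 1/4)*(k + 2)*(2*k + 1)/(-k^2 + 3*k/2) + (k + 1/2)^2*(k + 2)/(4*(-k^2 + 3*k/2))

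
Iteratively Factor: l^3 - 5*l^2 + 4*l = (l - 4)*(l^2 - l) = (l - 4)*(l - 1)*(l)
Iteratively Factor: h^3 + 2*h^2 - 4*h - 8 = (h - 2)*(h^2 + 4*h + 4) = (h - 2)*(h + 2)*(h + 2)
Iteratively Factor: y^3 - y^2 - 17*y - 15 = (y + 1)*(y^2 - 2*y - 15) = (y + 1)*(y + 3)*(y - 5)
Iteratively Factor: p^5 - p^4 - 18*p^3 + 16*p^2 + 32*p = (p - 2)*(p^4 + p^3 - 16*p^2 - 16*p) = (p - 4)*(p - 2)*(p^3 + 5*p^2 + 4*p) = p*(p - 4)*(p - 2)*(p^2 + 5*p + 4) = p*(p - 4)*(p - 2)*(p + 4)*(p + 1)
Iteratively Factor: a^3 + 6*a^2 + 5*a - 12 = (a + 4)*(a^2 + 2*a - 3) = (a + 3)*(a + 4)*(a - 1)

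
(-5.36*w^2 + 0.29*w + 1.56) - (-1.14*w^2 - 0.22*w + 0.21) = -4.22*w^2 + 0.51*w + 1.35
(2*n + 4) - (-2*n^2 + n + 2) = 2*n^2 + n + 2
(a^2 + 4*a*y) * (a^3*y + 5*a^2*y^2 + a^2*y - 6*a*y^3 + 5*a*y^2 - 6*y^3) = a^5*y + 9*a^4*y^2 + a^4*y + 14*a^3*y^3 + 9*a^3*y^2 - 24*a^2*y^4 + 14*a^2*y^3 - 24*a*y^4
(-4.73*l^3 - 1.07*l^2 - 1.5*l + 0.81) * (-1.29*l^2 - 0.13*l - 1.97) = 6.1017*l^5 + 1.9952*l^4 + 11.3922*l^3 + 1.258*l^2 + 2.8497*l - 1.5957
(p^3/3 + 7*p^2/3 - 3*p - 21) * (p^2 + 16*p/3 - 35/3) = p^5/3 + 37*p^4/9 + 50*p^3/9 - 578*p^2/9 - 77*p + 245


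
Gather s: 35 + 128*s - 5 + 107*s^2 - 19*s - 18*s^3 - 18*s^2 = -18*s^3 + 89*s^2 + 109*s + 30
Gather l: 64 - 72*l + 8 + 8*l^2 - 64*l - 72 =8*l^2 - 136*l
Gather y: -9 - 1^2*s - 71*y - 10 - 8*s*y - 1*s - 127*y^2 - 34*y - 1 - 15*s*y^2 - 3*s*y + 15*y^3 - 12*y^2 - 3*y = -2*s + 15*y^3 + y^2*(-15*s - 139) + y*(-11*s - 108) - 20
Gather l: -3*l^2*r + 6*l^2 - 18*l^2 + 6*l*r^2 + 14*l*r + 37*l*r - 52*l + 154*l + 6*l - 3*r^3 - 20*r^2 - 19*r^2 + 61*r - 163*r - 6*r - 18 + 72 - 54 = l^2*(-3*r - 12) + l*(6*r^2 + 51*r + 108) - 3*r^3 - 39*r^2 - 108*r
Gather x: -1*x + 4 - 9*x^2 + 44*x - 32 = -9*x^2 + 43*x - 28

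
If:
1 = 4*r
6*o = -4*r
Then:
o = -1/6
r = 1/4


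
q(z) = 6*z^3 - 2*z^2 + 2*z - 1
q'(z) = 18*z^2 - 4*z + 2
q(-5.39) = -1009.43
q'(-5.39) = 546.50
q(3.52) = 242.94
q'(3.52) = 210.95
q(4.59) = 546.26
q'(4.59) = 362.87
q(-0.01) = -1.02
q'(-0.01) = 2.04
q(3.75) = 294.78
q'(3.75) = 240.12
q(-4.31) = -527.15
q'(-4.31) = 353.61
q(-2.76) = -147.90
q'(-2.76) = 150.16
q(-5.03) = -825.24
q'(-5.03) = 477.54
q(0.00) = -1.00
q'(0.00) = 2.00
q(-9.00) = -4555.00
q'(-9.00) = 1496.00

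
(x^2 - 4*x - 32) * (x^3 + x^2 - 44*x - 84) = x^5 - 3*x^4 - 80*x^3 + 60*x^2 + 1744*x + 2688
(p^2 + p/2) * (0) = 0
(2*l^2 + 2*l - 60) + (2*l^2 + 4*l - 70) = 4*l^2 + 6*l - 130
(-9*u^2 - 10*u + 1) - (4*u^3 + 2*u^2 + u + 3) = -4*u^3 - 11*u^2 - 11*u - 2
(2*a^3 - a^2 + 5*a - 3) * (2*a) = 4*a^4 - 2*a^3 + 10*a^2 - 6*a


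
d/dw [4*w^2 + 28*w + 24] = 8*w + 28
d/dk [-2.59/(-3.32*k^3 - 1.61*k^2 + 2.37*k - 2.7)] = (-25.7964*k^2 - 8.3398*k + 6.1383)/(3.32*k^3 + 1.61*k^2 - 2.37*k + 2.7)^2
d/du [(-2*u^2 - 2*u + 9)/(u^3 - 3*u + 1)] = (-2*(2*u + 1)*(u^3 - 3*u + 1) + 3*(u^2 - 1)*(2*u^2 + 2*u - 9))/(u^3 - 3*u + 1)^2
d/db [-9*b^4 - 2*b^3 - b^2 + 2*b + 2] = -36*b^3 - 6*b^2 - 2*b + 2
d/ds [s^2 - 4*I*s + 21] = 2*s - 4*I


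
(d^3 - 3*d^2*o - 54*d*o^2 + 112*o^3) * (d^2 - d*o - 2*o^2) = d^5 - 4*d^4*o - 53*d^3*o^2 + 172*d^2*o^3 - 4*d*o^4 - 224*o^5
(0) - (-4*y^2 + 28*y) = 4*y^2 - 28*y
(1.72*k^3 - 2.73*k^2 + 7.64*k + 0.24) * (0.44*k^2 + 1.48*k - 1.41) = 0.7568*k^5 + 1.3444*k^4 - 3.104*k^3 + 15.2621*k^2 - 10.4172*k - 0.3384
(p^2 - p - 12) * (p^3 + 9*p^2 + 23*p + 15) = p^5 + 8*p^4 + 2*p^3 - 116*p^2 - 291*p - 180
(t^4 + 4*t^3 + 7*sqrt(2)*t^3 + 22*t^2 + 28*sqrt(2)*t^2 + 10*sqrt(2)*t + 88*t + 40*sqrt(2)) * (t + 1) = t^5 + 5*t^4 + 7*sqrt(2)*t^4 + 26*t^3 + 35*sqrt(2)*t^3 + 38*sqrt(2)*t^2 + 110*t^2 + 50*sqrt(2)*t + 88*t + 40*sqrt(2)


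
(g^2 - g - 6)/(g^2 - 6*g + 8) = (g^2 - g - 6)/(g^2 - 6*g + 8)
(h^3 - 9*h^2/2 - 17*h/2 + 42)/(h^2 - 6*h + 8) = (2*h^2 - h - 21)/(2*(h - 2))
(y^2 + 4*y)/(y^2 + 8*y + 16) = y/(y + 4)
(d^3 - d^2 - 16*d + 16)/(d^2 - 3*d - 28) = (d^2 - 5*d + 4)/(d - 7)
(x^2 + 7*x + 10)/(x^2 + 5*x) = (x + 2)/x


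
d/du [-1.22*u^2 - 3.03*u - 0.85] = -2.44*u - 3.03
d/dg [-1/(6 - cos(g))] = sin(g)/(cos(g) - 6)^2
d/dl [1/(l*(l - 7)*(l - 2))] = (-l*(l - 7) - l*(l - 2) - (l - 7)*(l - 2))/(l^2*(l - 7)^2*(l - 2)^2)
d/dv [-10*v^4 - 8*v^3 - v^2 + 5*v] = -40*v^3 - 24*v^2 - 2*v + 5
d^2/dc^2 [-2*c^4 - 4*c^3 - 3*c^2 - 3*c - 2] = -24*c^2 - 24*c - 6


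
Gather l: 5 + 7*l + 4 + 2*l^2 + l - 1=2*l^2 + 8*l + 8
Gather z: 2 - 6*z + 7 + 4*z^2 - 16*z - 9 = 4*z^2 - 22*z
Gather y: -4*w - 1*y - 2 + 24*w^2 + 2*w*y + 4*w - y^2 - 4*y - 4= 24*w^2 - y^2 + y*(2*w - 5) - 6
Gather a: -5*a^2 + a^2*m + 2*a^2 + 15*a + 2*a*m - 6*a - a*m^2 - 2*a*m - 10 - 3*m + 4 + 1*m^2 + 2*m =a^2*(m - 3) + a*(9 - m^2) + m^2 - m - 6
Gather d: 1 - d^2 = 1 - d^2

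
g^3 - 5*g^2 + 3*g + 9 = (g - 3)^2*(g + 1)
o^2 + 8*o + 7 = (o + 1)*(o + 7)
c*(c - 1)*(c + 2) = c^3 + c^2 - 2*c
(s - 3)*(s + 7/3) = s^2 - 2*s/3 - 7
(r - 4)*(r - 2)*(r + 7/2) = r^3 - 5*r^2/2 - 13*r + 28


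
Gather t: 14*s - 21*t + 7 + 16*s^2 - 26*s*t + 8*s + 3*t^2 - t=16*s^2 + 22*s + 3*t^2 + t*(-26*s - 22) + 7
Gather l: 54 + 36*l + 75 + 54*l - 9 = 90*l + 120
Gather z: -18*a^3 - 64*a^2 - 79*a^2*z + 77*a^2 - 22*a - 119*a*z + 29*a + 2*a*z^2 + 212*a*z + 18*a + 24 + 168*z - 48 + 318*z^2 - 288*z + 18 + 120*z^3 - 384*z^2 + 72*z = -18*a^3 + 13*a^2 + 25*a + 120*z^3 + z^2*(2*a - 66) + z*(-79*a^2 + 93*a - 48) - 6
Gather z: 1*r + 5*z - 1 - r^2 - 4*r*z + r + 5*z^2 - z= -r^2 + 2*r + 5*z^2 + z*(4 - 4*r) - 1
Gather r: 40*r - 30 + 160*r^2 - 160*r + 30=160*r^2 - 120*r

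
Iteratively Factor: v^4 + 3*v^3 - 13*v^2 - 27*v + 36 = (v + 4)*(v^3 - v^2 - 9*v + 9) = (v - 3)*(v + 4)*(v^2 + 2*v - 3) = (v - 3)*(v + 3)*(v + 4)*(v - 1)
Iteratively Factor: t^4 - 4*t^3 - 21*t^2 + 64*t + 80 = (t + 1)*(t^3 - 5*t^2 - 16*t + 80) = (t - 4)*(t + 1)*(t^2 - t - 20) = (t - 4)*(t + 1)*(t + 4)*(t - 5)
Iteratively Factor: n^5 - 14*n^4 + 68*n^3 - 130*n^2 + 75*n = (n - 1)*(n^4 - 13*n^3 + 55*n^2 - 75*n) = (n - 5)*(n - 1)*(n^3 - 8*n^2 + 15*n) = (n - 5)*(n - 3)*(n - 1)*(n^2 - 5*n) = n*(n - 5)*(n - 3)*(n - 1)*(n - 5)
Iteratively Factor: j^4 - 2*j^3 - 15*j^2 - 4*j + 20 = (j + 2)*(j^3 - 4*j^2 - 7*j + 10) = (j + 2)^2*(j^2 - 6*j + 5) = (j - 5)*(j + 2)^2*(j - 1)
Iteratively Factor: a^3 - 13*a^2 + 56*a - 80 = (a - 4)*(a^2 - 9*a + 20) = (a - 5)*(a - 4)*(a - 4)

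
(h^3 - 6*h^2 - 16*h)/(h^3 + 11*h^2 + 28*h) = (h^2 - 6*h - 16)/(h^2 + 11*h + 28)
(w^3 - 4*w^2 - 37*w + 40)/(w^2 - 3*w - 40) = w - 1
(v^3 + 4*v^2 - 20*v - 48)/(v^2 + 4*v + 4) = (v^2 + 2*v - 24)/(v + 2)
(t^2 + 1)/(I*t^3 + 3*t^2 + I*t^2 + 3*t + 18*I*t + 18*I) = I*(-t^2 - 1)/(t^3 + t^2*(1 - 3*I) + 3*t*(6 - I) + 18)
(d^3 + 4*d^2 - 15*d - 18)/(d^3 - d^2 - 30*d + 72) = (d + 1)/(d - 4)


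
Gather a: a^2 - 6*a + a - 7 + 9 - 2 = a^2 - 5*a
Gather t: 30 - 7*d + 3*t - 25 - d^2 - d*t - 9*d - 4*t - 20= -d^2 - 16*d + t*(-d - 1) - 15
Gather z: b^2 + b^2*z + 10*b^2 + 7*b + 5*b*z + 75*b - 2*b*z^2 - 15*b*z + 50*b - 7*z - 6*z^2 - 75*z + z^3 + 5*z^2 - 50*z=11*b^2 + 132*b + z^3 + z^2*(-2*b - 1) + z*(b^2 - 10*b - 132)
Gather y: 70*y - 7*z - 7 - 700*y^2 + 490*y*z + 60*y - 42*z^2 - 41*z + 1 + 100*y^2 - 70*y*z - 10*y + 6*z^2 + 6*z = -600*y^2 + y*(420*z + 120) - 36*z^2 - 42*z - 6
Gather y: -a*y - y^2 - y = -y^2 + y*(-a - 1)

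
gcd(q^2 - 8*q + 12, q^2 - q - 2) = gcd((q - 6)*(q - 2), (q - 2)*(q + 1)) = q - 2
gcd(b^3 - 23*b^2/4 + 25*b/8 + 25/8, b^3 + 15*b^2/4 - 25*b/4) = b - 5/4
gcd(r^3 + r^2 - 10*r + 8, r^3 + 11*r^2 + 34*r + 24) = r + 4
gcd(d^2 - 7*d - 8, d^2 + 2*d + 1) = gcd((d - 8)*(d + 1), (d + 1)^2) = d + 1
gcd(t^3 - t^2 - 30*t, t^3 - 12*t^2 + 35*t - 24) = 1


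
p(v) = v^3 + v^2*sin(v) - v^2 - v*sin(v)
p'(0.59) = -0.24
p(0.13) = -0.03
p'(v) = v^2*cos(v) + 3*v^2 + 2*v*sin(v) - v*cos(v) - 2*v - sin(v)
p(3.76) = 33.00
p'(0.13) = -0.42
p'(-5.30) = 103.73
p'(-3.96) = 35.03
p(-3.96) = -63.44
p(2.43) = 10.71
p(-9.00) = -847.09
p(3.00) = 18.85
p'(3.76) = 22.66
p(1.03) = 0.06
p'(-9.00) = 186.83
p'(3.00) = 15.77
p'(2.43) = 12.74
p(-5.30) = -149.18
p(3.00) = 18.85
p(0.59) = -0.28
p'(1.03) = 2.05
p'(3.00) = 15.77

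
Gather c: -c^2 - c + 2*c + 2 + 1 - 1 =-c^2 + c + 2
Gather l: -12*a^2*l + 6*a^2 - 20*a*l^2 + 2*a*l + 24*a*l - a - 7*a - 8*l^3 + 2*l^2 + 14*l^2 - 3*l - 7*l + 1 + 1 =6*a^2 - 8*a - 8*l^3 + l^2*(16 - 20*a) + l*(-12*a^2 + 26*a - 10) + 2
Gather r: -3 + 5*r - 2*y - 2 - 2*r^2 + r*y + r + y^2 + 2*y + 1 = -2*r^2 + r*(y + 6) + y^2 - 4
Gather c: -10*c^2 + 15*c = -10*c^2 + 15*c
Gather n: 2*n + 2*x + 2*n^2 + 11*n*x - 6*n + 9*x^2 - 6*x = 2*n^2 + n*(11*x - 4) + 9*x^2 - 4*x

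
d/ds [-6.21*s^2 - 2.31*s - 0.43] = -12.42*s - 2.31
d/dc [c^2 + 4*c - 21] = 2*c + 4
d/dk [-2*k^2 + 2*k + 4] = 2 - 4*k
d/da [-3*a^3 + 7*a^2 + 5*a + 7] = -9*a^2 + 14*a + 5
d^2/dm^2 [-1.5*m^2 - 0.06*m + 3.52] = -3.00000000000000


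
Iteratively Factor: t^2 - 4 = (t + 2)*(t - 2)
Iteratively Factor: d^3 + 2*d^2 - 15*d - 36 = (d - 4)*(d^2 + 6*d + 9) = (d - 4)*(d + 3)*(d + 3)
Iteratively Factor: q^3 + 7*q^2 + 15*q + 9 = (q + 3)*(q^2 + 4*q + 3) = (q + 3)^2*(q + 1)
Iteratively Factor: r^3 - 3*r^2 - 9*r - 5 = (r + 1)*(r^2 - 4*r - 5) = (r - 5)*(r + 1)*(r + 1)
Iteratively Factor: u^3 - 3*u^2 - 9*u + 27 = (u - 3)*(u^2 - 9) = (u - 3)*(u + 3)*(u - 3)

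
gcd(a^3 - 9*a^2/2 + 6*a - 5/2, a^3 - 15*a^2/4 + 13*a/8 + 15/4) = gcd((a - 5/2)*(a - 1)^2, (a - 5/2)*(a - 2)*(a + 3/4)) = a - 5/2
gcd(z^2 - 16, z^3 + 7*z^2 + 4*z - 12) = 1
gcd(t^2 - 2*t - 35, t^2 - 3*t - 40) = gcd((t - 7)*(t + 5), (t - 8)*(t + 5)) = t + 5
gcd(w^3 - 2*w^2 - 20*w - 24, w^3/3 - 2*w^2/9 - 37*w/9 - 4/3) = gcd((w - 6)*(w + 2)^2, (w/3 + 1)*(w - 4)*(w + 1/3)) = 1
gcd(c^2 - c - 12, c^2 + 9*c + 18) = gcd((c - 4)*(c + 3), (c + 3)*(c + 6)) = c + 3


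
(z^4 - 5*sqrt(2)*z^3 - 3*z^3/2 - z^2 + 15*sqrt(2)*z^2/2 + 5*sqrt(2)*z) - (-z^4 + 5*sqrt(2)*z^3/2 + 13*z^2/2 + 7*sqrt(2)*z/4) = 2*z^4 - 15*sqrt(2)*z^3/2 - 3*z^3/2 - 15*z^2/2 + 15*sqrt(2)*z^2/2 + 13*sqrt(2)*z/4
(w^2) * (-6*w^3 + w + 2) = -6*w^5 + w^3 + 2*w^2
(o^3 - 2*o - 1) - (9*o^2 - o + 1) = o^3 - 9*o^2 - o - 2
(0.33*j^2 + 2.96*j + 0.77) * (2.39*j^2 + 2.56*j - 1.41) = 0.7887*j^4 + 7.9192*j^3 + 8.9526*j^2 - 2.2024*j - 1.0857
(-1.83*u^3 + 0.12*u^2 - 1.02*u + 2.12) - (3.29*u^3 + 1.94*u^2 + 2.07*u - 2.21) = -5.12*u^3 - 1.82*u^2 - 3.09*u + 4.33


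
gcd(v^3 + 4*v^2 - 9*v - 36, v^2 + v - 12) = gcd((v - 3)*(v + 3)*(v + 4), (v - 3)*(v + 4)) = v^2 + v - 12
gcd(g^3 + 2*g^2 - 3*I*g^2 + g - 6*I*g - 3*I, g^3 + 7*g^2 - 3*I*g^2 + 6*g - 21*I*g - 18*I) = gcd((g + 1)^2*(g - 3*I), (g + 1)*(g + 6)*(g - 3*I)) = g^2 + g*(1 - 3*I) - 3*I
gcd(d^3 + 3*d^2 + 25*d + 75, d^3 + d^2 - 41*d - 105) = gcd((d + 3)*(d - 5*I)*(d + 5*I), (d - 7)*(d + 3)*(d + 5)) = d + 3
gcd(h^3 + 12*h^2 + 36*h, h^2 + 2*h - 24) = h + 6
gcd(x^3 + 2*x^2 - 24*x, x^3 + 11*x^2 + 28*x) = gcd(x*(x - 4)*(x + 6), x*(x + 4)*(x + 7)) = x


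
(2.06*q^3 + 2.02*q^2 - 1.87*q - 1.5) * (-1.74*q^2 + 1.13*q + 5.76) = -3.5844*q^5 - 1.187*q^4 + 17.402*q^3 + 12.1321*q^2 - 12.4662*q - 8.64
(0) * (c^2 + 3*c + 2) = 0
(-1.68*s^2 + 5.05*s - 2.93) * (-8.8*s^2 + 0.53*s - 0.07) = 14.784*s^4 - 45.3304*s^3 + 28.5781*s^2 - 1.9064*s + 0.2051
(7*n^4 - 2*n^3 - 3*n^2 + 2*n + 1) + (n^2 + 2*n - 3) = 7*n^4 - 2*n^3 - 2*n^2 + 4*n - 2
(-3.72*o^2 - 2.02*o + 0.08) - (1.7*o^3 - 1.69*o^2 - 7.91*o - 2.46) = -1.7*o^3 - 2.03*o^2 + 5.89*o + 2.54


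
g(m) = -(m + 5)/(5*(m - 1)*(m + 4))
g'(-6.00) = -0.00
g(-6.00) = 0.01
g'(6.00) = 0.01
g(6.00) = -0.04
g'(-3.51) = -0.15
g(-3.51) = 0.13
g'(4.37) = 0.02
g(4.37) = -0.07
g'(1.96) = 0.26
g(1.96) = -0.24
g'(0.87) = 14.20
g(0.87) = 1.85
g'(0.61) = 1.58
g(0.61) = 0.62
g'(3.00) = 0.06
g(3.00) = -0.11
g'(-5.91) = -0.01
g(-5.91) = 0.01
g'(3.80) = 0.03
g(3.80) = -0.08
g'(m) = -1/(5*(m - 1)*(m + 4)) + (m + 5)/(5*(m - 1)*(m + 4)^2) + (m + 5)/(5*(m - 1)^2*(m + 4)) = (m^2 + 10*m + 19)/(5*(m^4 + 6*m^3 + m^2 - 24*m + 16))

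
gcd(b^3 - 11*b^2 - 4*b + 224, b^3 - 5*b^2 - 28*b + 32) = b^2 - 4*b - 32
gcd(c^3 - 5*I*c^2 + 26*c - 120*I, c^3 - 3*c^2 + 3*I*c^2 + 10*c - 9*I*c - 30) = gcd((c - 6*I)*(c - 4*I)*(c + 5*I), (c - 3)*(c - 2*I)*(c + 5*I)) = c + 5*I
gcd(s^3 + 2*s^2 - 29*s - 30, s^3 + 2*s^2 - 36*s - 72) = s + 6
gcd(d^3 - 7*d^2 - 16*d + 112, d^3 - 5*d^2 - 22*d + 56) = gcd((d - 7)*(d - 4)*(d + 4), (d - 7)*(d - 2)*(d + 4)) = d^2 - 3*d - 28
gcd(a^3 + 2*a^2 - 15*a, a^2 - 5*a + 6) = a - 3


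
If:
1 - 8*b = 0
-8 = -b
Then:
No Solution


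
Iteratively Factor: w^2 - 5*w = (w)*(w - 5)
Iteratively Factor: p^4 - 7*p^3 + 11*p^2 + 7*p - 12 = (p - 1)*(p^3 - 6*p^2 + 5*p + 12) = (p - 1)*(p + 1)*(p^2 - 7*p + 12) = (p - 4)*(p - 1)*(p + 1)*(p - 3)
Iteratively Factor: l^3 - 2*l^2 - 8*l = (l)*(l^2 - 2*l - 8) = l*(l - 4)*(l + 2)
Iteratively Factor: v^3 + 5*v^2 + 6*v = (v + 3)*(v^2 + 2*v) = (v + 2)*(v + 3)*(v)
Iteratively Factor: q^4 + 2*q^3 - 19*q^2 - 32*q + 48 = (q + 3)*(q^3 - q^2 - 16*q + 16) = (q - 4)*(q + 3)*(q^2 + 3*q - 4) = (q - 4)*(q - 1)*(q + 3)*(q + 4)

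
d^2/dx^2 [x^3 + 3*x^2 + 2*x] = 6*x + 6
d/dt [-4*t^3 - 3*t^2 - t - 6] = -12*t^2 - 6*t - 1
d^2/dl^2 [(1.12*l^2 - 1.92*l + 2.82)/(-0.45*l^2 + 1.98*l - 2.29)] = (2.22044604925031e-16*l^4 - 1.21824*l^3 + 3.49866*l^2 + 3.20436*l - 10.634492)/(0.091125*l^6 - 1.20285*l^5 + 6.683715*l^4 - 20.004732*l^3 + 34.012683*l^2 - 31.149954*l + 12.008989)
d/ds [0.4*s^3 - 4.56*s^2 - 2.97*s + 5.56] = 1.2*s^2 - 9.12*s - 2.97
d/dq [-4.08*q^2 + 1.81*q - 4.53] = 1.81 - 8.16*q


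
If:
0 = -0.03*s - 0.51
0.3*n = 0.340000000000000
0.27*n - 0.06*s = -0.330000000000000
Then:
No Solution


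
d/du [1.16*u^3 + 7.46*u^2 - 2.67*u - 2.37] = 3.48*u^2 + 14.92*u - 2.67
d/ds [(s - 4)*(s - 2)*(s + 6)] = 3*s^2 - 28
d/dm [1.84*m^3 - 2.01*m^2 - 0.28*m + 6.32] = 5.52*m^2 - 4.02*m - 0.28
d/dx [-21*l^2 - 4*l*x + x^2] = -4*l + 2*x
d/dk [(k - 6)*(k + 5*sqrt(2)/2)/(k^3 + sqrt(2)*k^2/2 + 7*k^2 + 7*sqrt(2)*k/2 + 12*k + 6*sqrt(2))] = (-(k - 6)*(2*k + 5*sqrt(2))*(6*k^2 + 2*sqrt(2)*k + 28*k + 7*sqrt(2) + 24) + (4*k - 12 + 5*sqrt(2))*(2*k^3 + sqrt(2)*k^2 + 14*k^2 + 7*sqrt(2)*k + 24*k + 12*sqrt(2)))/(2*k^3 + sqrt(2)*k^2 + 14*k^2 + 7*sqrt(2)*k + 24*k + 12*sqrt(2))^2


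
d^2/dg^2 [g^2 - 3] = 2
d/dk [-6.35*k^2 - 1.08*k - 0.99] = -12.7*k - 1.08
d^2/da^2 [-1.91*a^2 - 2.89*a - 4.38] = -3.82000000000000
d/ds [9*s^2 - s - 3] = 18*s - 1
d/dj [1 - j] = -1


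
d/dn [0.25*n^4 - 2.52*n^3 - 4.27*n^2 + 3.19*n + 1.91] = 1.0*n^3 - 7.56*n^2 - 8.54*n + 3.19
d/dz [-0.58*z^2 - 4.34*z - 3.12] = -1.16*z - 4.34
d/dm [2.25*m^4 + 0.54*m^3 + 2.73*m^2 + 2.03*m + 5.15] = 9.0*m^3 + 1.62*m^2 + 5.46*m + 2.03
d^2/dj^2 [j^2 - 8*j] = 2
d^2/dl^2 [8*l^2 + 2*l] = 16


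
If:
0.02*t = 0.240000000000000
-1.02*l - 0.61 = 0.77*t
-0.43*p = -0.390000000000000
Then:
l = -9.66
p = 0.91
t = 12.00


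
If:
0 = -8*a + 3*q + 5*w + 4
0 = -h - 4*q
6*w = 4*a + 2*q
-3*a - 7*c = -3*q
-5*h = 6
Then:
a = 81/70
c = -18/49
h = -6/5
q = 3/10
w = 61/70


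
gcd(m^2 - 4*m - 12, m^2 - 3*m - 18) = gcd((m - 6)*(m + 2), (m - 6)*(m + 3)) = m - 6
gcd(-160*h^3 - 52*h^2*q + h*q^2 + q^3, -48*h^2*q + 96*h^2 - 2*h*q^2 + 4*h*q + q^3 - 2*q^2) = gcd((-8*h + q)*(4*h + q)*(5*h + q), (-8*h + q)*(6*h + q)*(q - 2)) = -8*h + q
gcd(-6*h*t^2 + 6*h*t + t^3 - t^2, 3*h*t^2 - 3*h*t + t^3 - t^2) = t^2 - t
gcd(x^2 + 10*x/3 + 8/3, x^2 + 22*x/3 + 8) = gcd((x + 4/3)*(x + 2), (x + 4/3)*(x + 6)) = x + 4/3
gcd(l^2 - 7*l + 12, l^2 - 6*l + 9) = l - 3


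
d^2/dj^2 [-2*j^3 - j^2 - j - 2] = -12*j - 2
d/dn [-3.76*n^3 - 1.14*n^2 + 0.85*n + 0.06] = -11.28*n^2 - 2.28*n + 0.85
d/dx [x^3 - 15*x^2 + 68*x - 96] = 3*x^2 - 30*x + 68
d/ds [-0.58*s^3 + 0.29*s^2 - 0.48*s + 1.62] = -1.74*s^2 + 0.58*s - 0.48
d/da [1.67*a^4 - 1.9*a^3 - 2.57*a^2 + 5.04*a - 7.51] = 6.68*a^3 - 5.7*a^2 - 5.14*a + 5.04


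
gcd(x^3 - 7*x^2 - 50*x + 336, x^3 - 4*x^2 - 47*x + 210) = x^2 + x - 42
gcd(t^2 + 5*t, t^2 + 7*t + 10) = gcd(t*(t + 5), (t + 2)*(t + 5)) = t + 5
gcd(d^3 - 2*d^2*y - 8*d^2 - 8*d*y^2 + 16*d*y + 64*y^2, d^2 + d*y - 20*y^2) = -d + 4*y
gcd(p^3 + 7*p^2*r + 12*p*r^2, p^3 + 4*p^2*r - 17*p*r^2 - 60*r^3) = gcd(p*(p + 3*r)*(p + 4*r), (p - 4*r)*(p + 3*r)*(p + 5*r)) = p + 3*r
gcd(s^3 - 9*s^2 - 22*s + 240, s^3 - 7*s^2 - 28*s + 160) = s^2 - 3*s - 40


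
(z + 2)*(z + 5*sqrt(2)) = z^2 + 2*z + 5*sqrt(2)*z + 10*sqrt(2)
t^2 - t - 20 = (t - 5)*(t + 4)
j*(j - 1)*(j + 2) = j^3 + j^2 - 2*j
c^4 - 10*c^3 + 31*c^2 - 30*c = c*(c - 5)*(c - 3)*(c - 2)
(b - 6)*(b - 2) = b^2 - 8*b + 12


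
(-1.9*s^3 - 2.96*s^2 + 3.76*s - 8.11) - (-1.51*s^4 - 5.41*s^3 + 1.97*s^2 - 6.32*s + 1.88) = 1.51*s^4 + 3.51*s^3 - 4.93*s^2 + 10.08*s - 9.99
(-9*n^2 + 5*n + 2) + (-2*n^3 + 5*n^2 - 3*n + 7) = -2*n^3 - 4*n^2 + 2*n + 9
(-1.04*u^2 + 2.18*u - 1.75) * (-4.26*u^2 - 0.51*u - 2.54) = 4.4304*u^4 - 8.7564*u^3 + 8.9848*u^2 - 4.6447*u + 4.445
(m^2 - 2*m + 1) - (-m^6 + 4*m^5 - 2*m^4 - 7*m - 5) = m^6 - 4*m^5 + 2*m^4 + m^2 + 5*m + 6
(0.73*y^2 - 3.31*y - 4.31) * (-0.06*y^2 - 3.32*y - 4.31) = -0.0438*y^4 - 2.225*y^3 + 8.1015*y^2 + 28.5753*y + 18.5761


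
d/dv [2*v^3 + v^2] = 2*v*(3*v + 1)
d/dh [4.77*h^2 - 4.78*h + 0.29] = 9.54*h - 4.78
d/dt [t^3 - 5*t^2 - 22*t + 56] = 3*t^2 - 10*t - 22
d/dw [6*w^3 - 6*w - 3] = 18*w^2 - 6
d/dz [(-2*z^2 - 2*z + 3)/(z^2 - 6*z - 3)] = 2*(7*z^2 + 3*z + 12)/(z^4 - 12*z^3 + 30*z^2 + 36*z + 9)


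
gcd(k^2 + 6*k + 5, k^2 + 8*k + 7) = k + 1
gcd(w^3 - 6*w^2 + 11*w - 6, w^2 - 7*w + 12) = w - 3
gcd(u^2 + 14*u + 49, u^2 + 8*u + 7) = u + 7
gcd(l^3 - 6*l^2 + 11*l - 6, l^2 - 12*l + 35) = 1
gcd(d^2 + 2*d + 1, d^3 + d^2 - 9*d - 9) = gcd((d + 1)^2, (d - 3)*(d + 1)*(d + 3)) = d + 1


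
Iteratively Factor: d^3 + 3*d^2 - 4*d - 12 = (d + 3)*(d^2 - 4) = (d - 2)*(d + 3)*(d + 2)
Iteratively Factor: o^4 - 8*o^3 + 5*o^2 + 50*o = (o - 5)*(o^3 - 3*o^2 - 10*o) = (o - 5)^2*(o^2 + 2*o) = o*(o - 5)^2*(o + 2)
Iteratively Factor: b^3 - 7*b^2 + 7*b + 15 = (b - 5)*(b^2 - 2*b - 3) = (b - 5)*(b + 1)*(b - 3)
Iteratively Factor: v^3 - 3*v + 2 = (v + 2)*(v^2 - 2*v + 1) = (v - 1)*(v + 2)*(v - 1)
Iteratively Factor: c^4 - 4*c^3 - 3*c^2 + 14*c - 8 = (c - 1)*(c^3 - 3*c^2 - 6*c + 8) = (c - 4)*(c - 1)*(c^2 + c - 2) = (c - 4)*(c - 1)*(c + 2)*(c - 1)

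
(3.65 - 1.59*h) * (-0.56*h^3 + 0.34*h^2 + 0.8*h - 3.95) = 0.8904*h^4 - 2.5846*h^3 - 0.0310000000000001*h^2 + 9.2005*h - 14.4175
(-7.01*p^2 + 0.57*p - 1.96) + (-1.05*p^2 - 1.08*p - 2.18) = -8.06*p^2 - 0.51*p - 4.14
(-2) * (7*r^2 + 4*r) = -14*r^2 - 8*r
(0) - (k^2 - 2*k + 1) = -k^2 + 2*k - 1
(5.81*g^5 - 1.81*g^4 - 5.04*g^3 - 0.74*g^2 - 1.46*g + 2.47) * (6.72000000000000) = 39.0432*g^5 - 12.1632*g^4 - 33.8688*g^3 - 4.9728*g^2 - 9.8112*g + 16.5984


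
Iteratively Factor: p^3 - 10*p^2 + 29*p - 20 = (p - 5)*(p^2 - 5*p + 4) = (p - 5)*(p - 1)*(p - 4)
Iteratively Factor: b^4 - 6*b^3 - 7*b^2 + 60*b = (b)*(b^3 - 6*b^2 - 7*b + 60) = b*(b - 4)*(b^2 - 2*b - 15) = b*(b - 5)*(b - 4)*(b + 3)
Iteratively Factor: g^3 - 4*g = (g - 2)*(g^2 + 2*g) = (g - 2)*(g + 2)*(g)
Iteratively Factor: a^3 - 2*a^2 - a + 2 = (a - 1)*(a^2 - a - 2) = (a - 2)*(a - 1)*(a + 1)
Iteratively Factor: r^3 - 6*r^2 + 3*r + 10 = (r - 2)*(r^2 - 4*r - 5) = (r - 2)*(r + 1)*(r - 5)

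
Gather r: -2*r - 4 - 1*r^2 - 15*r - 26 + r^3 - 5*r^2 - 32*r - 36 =r^3 - 6*r^2 - 49*r - 66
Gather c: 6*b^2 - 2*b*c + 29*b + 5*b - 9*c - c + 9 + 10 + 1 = 6*b^2 + 34*b + c*(-2*b - 10) + 20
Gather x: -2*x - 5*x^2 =-5*x^2 - 2*x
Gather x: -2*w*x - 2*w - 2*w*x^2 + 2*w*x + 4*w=-2*w*x^2 + 2*w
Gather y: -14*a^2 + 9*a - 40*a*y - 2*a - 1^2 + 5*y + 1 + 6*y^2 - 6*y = -14*a^2 + 7*a + 6*y^2 + y*(-40*a - 1)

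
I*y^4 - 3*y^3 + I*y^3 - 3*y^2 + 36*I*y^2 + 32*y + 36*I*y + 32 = (y - 4*I)*(y - I)*(y + 8*I)*(I*y + I)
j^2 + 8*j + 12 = (j + 2)*(j + 6)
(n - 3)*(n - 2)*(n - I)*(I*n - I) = I*n^4 + n^3 - 6*I*n^3 - 6*n^2 + 11*I*n^2 + 11*n - 6*I*n - 6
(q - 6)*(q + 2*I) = q^2 - 6*q + 2*I*q - 12*I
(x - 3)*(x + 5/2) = x^2 - x/2 - 15/2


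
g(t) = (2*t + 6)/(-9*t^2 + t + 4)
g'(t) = (2*t + 6)*(18*t - 1)/(-9*t^2 + t + 4)^2 + 2/(-9*t^2 + t + 4)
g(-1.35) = -0.24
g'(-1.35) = -0.59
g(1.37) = -0.76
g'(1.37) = 1.38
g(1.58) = -0.54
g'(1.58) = 0.76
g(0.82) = -6.20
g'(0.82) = 67.68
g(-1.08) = -0.51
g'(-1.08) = -1.63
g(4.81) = -0.08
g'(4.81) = 0.02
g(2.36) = -0.24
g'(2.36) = 0.19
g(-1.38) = -0.22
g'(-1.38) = -0.53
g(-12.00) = 0.01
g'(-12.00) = 0.00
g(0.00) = 1.50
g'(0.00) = 0.12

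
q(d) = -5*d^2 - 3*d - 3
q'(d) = -10*d - 3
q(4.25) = -106.06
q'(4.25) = -45.50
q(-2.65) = -30.16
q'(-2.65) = 23.50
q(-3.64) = -58.33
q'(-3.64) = 33.40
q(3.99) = -94.57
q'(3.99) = -42.90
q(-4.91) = -108.81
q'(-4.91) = 46.10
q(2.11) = -31.59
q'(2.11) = -24.10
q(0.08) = -3.27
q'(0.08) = -3.80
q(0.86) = -9.28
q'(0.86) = -11.60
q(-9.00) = -381.00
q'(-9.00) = 87.00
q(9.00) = -435.00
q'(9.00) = -93.00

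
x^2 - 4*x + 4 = (x - 2)^2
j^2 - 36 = (j - 6)*(j + 6)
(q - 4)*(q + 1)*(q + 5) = q^3 + 2*q^2 - 19*q - 20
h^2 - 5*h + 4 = (h - 4)*(h - 1)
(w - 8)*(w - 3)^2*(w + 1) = w^4 - 13*w^3 + 43*w^2 - 15*w - 72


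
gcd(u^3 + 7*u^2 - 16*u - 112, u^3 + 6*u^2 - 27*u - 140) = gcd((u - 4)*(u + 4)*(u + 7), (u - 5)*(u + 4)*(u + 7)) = u^2 + 11*u + 28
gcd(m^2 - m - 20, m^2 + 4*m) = m + 4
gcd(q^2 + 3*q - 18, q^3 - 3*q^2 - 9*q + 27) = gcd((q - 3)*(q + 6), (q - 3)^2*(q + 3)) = q - 3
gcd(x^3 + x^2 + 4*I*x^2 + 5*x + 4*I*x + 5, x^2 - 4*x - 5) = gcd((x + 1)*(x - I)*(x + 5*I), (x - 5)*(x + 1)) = x + 1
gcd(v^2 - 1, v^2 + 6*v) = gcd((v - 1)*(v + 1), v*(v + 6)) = 1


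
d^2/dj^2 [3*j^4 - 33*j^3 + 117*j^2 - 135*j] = 36*j^2 - 198*j + 234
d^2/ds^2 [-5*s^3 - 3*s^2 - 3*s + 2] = -30*s - 6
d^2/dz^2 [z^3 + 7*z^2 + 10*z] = 6*z + 14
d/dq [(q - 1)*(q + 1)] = 2*q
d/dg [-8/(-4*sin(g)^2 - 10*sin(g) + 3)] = -16*(4*sin(g) + 5)*cos(g)/(4*sin(g)^2 + 10*sin(g) - 3)^2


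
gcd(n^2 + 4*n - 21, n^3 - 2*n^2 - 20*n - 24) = 1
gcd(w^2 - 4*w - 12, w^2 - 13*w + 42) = w - 6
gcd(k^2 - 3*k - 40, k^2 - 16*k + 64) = k - 8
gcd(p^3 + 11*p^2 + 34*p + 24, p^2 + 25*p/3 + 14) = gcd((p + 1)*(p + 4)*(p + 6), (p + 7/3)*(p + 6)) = p + 6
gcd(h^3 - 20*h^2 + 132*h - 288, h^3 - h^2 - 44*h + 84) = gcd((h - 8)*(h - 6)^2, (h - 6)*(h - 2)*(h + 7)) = h - 6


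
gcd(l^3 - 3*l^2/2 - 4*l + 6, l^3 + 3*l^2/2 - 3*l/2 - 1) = l + 2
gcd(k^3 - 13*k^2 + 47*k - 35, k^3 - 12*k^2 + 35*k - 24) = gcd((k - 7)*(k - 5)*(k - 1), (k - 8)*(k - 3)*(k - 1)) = k - 1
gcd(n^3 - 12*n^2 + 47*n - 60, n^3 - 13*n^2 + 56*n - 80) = n^2 - 9*n + 20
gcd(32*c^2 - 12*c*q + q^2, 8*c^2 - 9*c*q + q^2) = -8*c + q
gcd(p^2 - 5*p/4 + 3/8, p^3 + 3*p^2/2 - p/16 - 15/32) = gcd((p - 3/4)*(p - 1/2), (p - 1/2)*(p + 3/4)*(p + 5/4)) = p - 1/2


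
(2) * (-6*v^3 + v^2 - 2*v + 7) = -12*v^3 + 2*v^2 - 4*v + 14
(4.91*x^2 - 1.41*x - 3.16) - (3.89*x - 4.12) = 4.91*x^2 - 5.3*x + 0.96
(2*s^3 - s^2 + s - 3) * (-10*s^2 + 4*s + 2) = -20*s^5 + 18*s^4 - 10*s^3 + 32*s^2 - 10*s - 6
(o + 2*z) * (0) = 0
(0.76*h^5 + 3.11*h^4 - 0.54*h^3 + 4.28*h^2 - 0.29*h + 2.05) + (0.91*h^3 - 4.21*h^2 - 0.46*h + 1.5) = 0.76*h^5 + 3.11*h^4 + 0.37*h^3 + 0.0700000000000003*h^2 - 0.75*h + 3.55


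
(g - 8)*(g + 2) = g^2 - 6*g - 16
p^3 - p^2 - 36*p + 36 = (p - 6)*(p - 1)*(p + 6)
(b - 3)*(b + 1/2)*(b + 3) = b^3 + b^2/2 - 9*b - 9/2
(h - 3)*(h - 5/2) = h^2 - 11*h/2 + 15/2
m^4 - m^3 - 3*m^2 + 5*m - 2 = (m - 1)^3*(m + 2)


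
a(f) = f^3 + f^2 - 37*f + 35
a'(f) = 3*f^2 + 2*f - 37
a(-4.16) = 134.23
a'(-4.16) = 6.60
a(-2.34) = 114.24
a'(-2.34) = -25.25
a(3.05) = -40.17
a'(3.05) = -2.99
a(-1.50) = 89.38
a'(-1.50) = -33.25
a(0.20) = 27.65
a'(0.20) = -36.48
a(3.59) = -38.67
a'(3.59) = 8.84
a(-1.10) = 75.58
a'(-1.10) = -35.57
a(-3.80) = 135.17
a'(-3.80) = -1.28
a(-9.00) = -280.00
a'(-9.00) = 188.00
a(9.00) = 512.00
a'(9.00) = 224.00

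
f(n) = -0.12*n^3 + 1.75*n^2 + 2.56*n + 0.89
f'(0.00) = 2.56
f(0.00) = 0.89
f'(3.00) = 9.82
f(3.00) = 21.08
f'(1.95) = 8.02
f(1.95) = 11.65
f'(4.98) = 11.06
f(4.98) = 42.22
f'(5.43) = 10.95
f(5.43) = 47.18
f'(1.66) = 7.38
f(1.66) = 9.41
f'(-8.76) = -55.73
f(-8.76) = 193.42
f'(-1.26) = -2.42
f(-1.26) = 0.68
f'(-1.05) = -1.51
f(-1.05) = 0.27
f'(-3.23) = -12.50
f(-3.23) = 14.92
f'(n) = -0.36*n^2 + 3.5*n + 2.56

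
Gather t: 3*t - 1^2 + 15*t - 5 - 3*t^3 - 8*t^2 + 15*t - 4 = -3*t^3 - 8*t^2 + 33*t - 10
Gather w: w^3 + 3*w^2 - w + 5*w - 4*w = w^3 + 3*w^2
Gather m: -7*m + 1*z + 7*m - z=0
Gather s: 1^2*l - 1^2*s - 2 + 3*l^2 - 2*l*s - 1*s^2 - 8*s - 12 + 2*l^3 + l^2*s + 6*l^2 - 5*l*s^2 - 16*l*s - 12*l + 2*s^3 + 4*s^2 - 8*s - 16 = 2*l^3 + 9*l^2 - 11*l + 2*s^3 + s^2*(3 - 5*l) + s*(l^2 - 18*l - 17) - 30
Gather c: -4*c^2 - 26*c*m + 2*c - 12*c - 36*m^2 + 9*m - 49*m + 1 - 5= -4*c^2 + c*(-26*m - 10) - 36*m^2 - 40*m - 4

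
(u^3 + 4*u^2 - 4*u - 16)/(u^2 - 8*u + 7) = (u^3 + 4*u^2 - 4*u - 16)/(u^2 - 8*u + 7)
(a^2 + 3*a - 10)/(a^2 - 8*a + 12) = (a + 5)/(a - 6)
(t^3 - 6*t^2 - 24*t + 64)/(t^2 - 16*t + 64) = (t^2 + 2*t - 8)/(t - 8)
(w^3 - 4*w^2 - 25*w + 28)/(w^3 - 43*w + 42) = (w^2 - 3*w - 28)/(w^2 + w - 42)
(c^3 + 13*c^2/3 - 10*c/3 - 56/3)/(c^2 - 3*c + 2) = (3*c^2 + 19*c + 28)/(3*(c - 1))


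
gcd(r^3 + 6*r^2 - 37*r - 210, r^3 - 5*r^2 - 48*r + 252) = r^2 + r - 42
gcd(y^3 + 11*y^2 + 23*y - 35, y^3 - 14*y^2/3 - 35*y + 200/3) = y + 5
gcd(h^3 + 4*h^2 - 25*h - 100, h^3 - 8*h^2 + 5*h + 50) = h - 5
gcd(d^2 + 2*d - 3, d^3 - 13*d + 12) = d - 1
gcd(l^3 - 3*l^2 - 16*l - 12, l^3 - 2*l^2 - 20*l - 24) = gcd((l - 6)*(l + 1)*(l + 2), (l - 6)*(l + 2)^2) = l^2 - 4*l - 12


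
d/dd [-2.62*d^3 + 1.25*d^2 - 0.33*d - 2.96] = -7.86*d^2 + 2.5*d - 0.33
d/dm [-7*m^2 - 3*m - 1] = -14*m - 3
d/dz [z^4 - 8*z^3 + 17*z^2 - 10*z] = 4*z^3 - 24*z^2 + 34*z - 10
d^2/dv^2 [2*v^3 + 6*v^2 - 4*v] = 12*v + 12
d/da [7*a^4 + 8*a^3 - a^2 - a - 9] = 28*a^3 + 24*a^2 - 2*a - 1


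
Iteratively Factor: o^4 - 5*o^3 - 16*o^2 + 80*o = (o)*(o^3 - 5*o^2 - 16*o + 80) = o*(o - 5)*(o^2 - 16) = o*(o - 5)*(o + 4)*(o - 4)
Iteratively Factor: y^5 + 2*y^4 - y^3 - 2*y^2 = (y)*(y^4 + 2*y^3 - y^2 - 2*y) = y*(y + 1)*(y^3 + y^2 - 2*y) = y*(y - 1)*(y + 1)*(y^2 + 2*y) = y^2*(y - 1)*(y + 1)*(y + 2)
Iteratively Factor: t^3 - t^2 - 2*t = (t + 1)*(t^2 - 2*t) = t*(t + 1)*(t - 2)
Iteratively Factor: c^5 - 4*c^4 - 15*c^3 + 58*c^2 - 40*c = (c - 1)*(c^4 - 3*c^3 - 18*c^2 + 40*c) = (c - 2)*(c - 1)*(c^3 - c^2 - 20*c) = (c - 5)*(c - 2)*(c - 1)*(c^2 + 4*c) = c*(c - 5)*(c - 2)*(c - 1)*(c + 4)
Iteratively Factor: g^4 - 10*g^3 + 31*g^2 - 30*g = (g - 2)*(g^3 - 8*g^2 + 15*g) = (g - 3)*(g - 2)*(g^2 - 5*g) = g*(g - 3)*(g - 2)*(g - 5)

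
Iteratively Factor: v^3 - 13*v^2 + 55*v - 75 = (v - 3)*(v^2 - 10*v + 25) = (v - 5)*(v - 3)*(v - 5)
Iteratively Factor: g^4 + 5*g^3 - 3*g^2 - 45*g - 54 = (g - 3)*(g^3 + 8*g^2 + 21*g + 18) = (g - 3)*(g + 3)*(g^2 + 5*g + 6) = (g - 3)*(g + 2)*(g + 3)*(g + 3)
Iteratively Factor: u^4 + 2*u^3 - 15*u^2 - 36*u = (u - 4)*(u^3 + 6*u^2 + 9*u) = u*(u - 4)*(u^2 + 6*u + 9) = u*(u - 4)*(u + 3)*(u + 3)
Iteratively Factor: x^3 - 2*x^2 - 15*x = (x - 5)*(x^2 + 3*x) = (x - 5)*(x + 3)*(x)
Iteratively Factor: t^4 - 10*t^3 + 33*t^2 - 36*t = (t)*(t^3 - 10*t^2 + 33*t - 36) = t*(t - 4)*(t^2 - 6*t + 9) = t*(t - 4)*(t - 3)*(t - 3)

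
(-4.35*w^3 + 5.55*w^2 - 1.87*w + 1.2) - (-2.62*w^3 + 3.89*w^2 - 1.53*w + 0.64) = -1.73*w^3 + 1.66*w^2 - 0.34*w + 0.56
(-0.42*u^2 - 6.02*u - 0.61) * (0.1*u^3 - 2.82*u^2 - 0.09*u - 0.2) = -0.042*u^5 + 0.5824*u^4 + 16.9532*u^3 + 2.346*u^2 + 1.2589*u + 0.122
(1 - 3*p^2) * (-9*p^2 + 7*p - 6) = 27*p^4 - 21*p^3 + 9*p^2 + 7*p - 6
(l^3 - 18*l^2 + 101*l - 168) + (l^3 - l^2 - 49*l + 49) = 2*l^3 - 19*l^2 + 52*l - 119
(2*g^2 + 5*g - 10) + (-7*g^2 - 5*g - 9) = -5*g^2 - 19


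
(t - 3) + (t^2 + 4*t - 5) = t^2 + 5*t - 8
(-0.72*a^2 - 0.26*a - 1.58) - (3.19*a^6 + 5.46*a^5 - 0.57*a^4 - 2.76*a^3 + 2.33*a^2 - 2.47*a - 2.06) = -3.19*a^6 - 5.46*a^5 + 0.57*a^4 + 2.76*a^3 - 3.05*a^2 + 2.21*a + 0.48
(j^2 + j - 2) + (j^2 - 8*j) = 2*j^2 - 7*j - 2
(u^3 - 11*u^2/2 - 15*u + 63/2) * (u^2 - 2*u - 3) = u^5 - 15*u^4/2 - 7*u^3 + 78*u^2 - 18*u - 189/2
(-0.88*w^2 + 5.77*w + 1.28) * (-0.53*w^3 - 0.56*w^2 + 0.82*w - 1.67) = 0.4664*w^5 - 2.5653*w^4 - 4.6312*w^3 + 5.4842*w^2 - 8.5863*w - 2.1376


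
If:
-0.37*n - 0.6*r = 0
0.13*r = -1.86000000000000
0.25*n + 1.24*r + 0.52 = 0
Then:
No Solution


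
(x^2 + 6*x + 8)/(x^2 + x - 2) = (x + 4)/(x - 1)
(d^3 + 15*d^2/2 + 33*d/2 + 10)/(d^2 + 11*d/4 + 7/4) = 2*(2*d^2 + 13*d + 20)/(4*d + 7)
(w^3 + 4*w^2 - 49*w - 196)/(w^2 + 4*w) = w - 49/w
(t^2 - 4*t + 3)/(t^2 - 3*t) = (t - 1)/t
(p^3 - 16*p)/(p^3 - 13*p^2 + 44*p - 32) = p*(p + 4)/(p^2 - 9*p + 8)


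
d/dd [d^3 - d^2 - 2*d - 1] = 3*d^2 - 2*d - 2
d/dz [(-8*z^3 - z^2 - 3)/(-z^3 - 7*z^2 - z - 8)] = (55*z^4 + 16*z^3 + 184*z^2 - 26*z - 3)/(z^6 + 14*z^5 + 51*z^4 + 30*z^3 + 113*z^2 + 16*z + 64)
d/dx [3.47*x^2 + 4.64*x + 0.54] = 6.94*x + 4.64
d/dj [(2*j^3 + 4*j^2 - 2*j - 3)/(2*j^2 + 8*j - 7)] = 2*(2*j^4 + 16*j^3 - 3*j^2 - 22*j + 19)/(4*j^4 + 32*j^3 + 36*j^2 - 112*j + 49)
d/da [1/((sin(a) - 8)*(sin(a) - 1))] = (9 - 2*sin(a))*cos(a)/((sin(a) - 8)^2*(sin(a) - 1)^2)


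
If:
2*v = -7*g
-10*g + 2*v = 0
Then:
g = 0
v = 0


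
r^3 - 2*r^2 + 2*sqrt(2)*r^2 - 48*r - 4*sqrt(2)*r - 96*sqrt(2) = (r - 8)*(r + 6)*(r + 2*sqrt(2))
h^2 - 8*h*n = h*(h - 8*n)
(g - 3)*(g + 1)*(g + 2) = g^3 - 7*g - 6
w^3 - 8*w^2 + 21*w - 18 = (w - 3)^2*(w - 2)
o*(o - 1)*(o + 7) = o^3 + 6*o^2 - 7*o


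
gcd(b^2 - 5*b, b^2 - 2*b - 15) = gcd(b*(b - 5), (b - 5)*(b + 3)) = b - 5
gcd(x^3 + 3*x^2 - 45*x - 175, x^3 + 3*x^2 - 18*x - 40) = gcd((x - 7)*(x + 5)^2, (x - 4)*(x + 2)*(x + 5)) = x + 5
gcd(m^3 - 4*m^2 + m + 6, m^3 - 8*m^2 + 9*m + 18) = m^2 - 2*m - 3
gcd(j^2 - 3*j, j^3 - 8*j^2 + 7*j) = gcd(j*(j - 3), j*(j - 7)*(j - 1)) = j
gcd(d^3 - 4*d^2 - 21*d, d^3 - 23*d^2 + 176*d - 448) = d - 7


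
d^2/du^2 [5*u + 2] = 0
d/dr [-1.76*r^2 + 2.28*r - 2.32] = 2.28 - 3.52*r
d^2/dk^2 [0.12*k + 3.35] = 0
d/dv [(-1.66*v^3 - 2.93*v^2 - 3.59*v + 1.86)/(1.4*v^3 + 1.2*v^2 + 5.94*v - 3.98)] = (2.11*v^4 - 9.6688*v^3 - 1.0878*v^2 + 18.8588*v + 3.2398)/(1.96*v^6 + 3.36*v^5 + 18.072*v^4 + 3.112*v^3 + 25.7316*v^2 - 47.2824*v + 15.8404)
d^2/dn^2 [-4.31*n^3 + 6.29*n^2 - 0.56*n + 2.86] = 12.58 - 25.86*n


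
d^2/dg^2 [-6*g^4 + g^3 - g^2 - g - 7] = -72*g^2 + 6*g - 2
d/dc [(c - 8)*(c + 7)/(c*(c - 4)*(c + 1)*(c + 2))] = 2*(-c^5 + 2*c^4 + 111*c^3 - 93*c^2 - 560*c - 224)/(c^2*(c^6 - 2*c^5 - 19*c^4 + 4*c^3 + 116*c^2 + 160*c + 64))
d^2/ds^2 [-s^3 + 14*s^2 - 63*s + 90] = 28 - 6*s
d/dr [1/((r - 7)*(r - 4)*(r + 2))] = (-(r - 7)*(r - 4) - (r - 7)*(r + 2) - (r - 4)*(r + 2))/((r - 7)^2*(r - 4)^2*(r + 2)^2)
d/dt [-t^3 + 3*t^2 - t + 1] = -3*t^2 + 6*t - 1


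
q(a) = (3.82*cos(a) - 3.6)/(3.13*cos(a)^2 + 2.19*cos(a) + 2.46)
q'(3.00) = 0.21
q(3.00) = -2.20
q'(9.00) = 0.58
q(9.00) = -2.31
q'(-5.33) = -0.94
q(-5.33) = -0.29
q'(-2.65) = -0.64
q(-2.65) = -2.35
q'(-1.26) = 1.87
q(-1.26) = -0.71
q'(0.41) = -0.22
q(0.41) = -0.01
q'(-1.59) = 2.88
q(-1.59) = -1.52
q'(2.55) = 0.69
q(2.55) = -2.42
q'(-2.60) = -0.67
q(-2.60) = -2.39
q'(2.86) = 0.41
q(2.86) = -2.24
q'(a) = (6.26*sin(a)*cos(a) + 2.19*sin(a))*(3.82*cos(a) - 3.6)/(3.13*cos(a)^2 + 2.19*cos(a) + 2.46)^2 - 3.82*sin(a)/(3.13*cos(a)^2 + 2.19*cos(a) + 2.46) = (11.9566*cos(a)^2 - 22.536*cos(a) - 17.2812)*sin(a)/(9.7969*cos(a)^4 + 13.7094*cos(a)^3 + 20.1957*cos(a)^2 + 10.7748*cos(a) + 6.0516)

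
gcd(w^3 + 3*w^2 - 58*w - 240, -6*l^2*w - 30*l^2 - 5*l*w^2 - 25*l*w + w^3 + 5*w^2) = w + 5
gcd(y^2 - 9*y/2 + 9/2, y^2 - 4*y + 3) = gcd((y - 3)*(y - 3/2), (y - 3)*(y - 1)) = y - 3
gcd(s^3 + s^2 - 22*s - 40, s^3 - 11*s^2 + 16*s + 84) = s + 2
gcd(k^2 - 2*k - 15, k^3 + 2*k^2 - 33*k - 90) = k + 3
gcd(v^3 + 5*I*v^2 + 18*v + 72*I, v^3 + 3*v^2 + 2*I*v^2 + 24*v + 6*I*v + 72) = v^2 + 2*I*v + 24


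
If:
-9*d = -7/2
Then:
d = 7/18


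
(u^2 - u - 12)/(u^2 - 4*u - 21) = (u - 4)/(u - 7)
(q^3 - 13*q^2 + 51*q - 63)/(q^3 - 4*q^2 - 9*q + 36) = (q^2 - 10*q + 21)/(q^2 - q - 12)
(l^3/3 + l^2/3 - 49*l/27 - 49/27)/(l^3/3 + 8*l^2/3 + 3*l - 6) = (l^3 + l^2 - 49*l/9 - 49/9)/(l^3 + 8*l^2 + 9*l - 18)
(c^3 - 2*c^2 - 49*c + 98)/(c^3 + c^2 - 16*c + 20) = (c^2 - 49)/(c^2 + 3*c - 10)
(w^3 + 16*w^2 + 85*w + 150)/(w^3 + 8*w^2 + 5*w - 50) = (w + 6)/(w - 2)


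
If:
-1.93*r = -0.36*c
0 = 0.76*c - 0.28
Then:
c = 0.37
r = 0.07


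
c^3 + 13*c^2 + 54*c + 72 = (c + 3)*(c + 4)*(c + 6)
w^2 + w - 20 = (w - 4)*(w + 5)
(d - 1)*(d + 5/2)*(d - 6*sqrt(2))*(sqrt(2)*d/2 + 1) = sqrt(2)*d^4/2 - 5*d^3 + 3*sqrt(2)*d^3/4 - 29*sqrt(2)*d^2/4 - 15*d^2/2 - 9*sqrt(2)*d + 25*d/2 + 15*sqrt(2)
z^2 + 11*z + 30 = (z + 5)*(z + 6)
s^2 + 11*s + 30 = (s + 5)*(s + 6)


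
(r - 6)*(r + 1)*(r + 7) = r^3 + 2*r^2 - 41*r - 42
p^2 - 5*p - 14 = (p - 7)*(p + 2)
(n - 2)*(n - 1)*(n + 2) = n^3 - n^2 - 4*n + 4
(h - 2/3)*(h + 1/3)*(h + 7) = h^3 + 20*h^2/3 - 23*h/9 - 14/9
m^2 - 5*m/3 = m*(m - 5/3)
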